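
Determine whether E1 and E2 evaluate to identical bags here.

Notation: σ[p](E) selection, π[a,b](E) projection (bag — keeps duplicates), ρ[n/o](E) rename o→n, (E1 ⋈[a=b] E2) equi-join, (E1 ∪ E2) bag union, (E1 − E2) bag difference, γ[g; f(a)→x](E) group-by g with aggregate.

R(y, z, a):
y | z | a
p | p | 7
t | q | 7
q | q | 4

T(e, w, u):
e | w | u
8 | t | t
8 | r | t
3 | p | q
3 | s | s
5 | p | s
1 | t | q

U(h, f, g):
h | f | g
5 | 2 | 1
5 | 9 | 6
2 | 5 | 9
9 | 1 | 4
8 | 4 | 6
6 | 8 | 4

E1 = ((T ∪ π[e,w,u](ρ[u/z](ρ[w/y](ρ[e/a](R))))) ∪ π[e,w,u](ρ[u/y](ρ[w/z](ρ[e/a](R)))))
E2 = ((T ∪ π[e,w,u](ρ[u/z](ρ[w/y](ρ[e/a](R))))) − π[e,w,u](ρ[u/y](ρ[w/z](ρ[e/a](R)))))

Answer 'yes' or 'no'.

E1 per-node cardinality:
  T → 6
  R → 3
  ρ[e/a](R) → 3
  ρ[w/y](ρ[e/a](R)) → 3
  ρ[u/z](ρ[w/y](ρ[e/a](R))) → 3
  π[e,w,u](ρ[u/z](ρ[w/y](ρ[e/a](R)))) → 3
  (T ∪ π[e,w,u](ρ[u/z](ρ[w/y](ρ[e/a](R))))) → 9
  R → 3
  ρ[e/a](R) → 3
  ρ[w/z](ρ[e/a](R)) → 3
  ρ[u/y](ρ[w/z](ρ[e/a](R))) → 3
  π[e,w,u](ρ[u/y](ρ[w/z](ρ[e/a](R)))) → 3
  ((T ∪ π[e,w,u](ρ[u/z](ρ[w/y](ρ[e/a](R))))) ∪ π[e,w,u](ρ[u/y](ρ[w/z](ρ[e/a](R))))) → 12
E2 per-node cardinality:
  T → 6
  R → 3
  ρ[e/a](R) → 3
  ρ[w/y](ρ[e/a](R)) → 3
  ρ[u/z](ρ[w/y](ρ[e/a](R))) → 3
  π[e,w,u](ρ[u/z](ρ[w/y](ρ[e/a](R)))) → 3
  (T ∪ π[e,w,u](ρ[u/z](ρ[w/y](ρ[e/a](R))))) → 9
  R → 3
  ρ[e/a](R) → 3
  ρ[w/z](ρ[e/a](R)) → 3
  ρ[u/y](ρ[w/z](ρ[e/a](R))) → 3
  π[e,w,u](ρ[u/y](ρ[w/z](ρ[e/a](R)))) → 3
  ((T ∪ π[e,w,u](ρ[u/z](ρ[w/y](ρ[e/a](R))))) − π[e,w,u](ρ[u/y](ρ[w/z](ρ[e/a](R))))) → 7

E1 result:
e | w | u
1 | t | q
3 | p | q
3 | s | s
4 | q | q
4 | q | q
5 | p | s
7 | p | p
7 | p | p
7 | q | t
7 | t | q
8 | r | t
8 | t | t
E2 result:
e | w | u
1 | t | q
3 | p | q
3 | s | s
5 | p | s
7 | t | q
8 | r | t
8 | t | t
Witness: (7, 'p', 'p') appears 2× in E1 but 0× in E2.

no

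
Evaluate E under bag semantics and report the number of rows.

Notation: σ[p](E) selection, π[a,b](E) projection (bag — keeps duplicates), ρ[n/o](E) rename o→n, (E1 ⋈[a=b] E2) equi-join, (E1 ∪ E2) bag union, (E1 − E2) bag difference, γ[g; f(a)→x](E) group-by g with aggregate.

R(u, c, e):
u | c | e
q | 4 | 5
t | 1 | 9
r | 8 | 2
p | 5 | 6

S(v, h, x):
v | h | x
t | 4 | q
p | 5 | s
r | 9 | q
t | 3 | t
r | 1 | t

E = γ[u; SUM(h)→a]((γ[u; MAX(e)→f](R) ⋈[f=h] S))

Row counts bottom-up:
  R → 4
  γ[u; MAX(e)→f](R) → 4
  S → 5
  (γ[u; MAX(e)→f](R) ⋈[f=h] S) → 2
  γ[u; SUM(h)→a]((γ[u; MAX(e)→f](R) ⋈[f=h] S)) → 2

|E| = 2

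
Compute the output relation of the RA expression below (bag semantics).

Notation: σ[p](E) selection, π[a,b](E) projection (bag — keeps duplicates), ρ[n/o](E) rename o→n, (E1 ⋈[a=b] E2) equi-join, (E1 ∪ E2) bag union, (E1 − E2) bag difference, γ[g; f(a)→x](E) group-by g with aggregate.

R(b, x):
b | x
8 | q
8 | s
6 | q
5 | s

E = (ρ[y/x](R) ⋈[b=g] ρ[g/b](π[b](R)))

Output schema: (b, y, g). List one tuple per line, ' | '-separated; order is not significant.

Per-node cardinality:
  R → 4
  ρ[y/x](R) → 4
  R → 4
  π[b](R) → 4
  ρ[g/b](π[b](R)) → 4
  (ρ[y/x](R) ⋈[b=g] ρ[g/b](π[b](R))) → 6

== RESULT ==
b | y | g
5 | s | 5
6 | q | 6
8 | q | 8
8 | q | 8
8 | s | 8
8 | s | 8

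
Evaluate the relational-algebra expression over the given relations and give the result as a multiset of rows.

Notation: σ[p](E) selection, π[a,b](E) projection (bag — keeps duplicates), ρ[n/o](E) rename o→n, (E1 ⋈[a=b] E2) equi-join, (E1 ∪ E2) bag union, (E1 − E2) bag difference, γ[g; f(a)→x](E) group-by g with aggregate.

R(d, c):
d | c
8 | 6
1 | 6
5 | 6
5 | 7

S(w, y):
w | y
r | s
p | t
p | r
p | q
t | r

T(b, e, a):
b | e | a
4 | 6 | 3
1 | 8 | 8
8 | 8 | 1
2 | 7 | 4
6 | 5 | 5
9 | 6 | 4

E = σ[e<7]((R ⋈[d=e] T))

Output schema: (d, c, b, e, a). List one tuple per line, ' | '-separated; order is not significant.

Per-node cardinality:
  R → 4
  T → 6
  (R ⋈[d=e] T) → 4
  σ[e<7]((R ⋈[d=e] T)) → 2

== RESULT ==
d | c | b | e | a
5 | 6 | 6 | 5 | 5
5 | 7 | 6 | 5 | 5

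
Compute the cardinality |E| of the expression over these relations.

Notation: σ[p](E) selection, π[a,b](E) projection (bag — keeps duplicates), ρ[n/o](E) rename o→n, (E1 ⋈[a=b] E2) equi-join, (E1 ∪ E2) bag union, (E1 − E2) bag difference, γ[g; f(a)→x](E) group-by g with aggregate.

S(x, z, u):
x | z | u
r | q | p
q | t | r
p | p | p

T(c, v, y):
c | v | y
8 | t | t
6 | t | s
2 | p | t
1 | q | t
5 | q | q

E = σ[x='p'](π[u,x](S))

Per-node cardinality:
  S → 3
  π[u,x](S) → 3
  σ[x='p'](π[u,x](S)) → 1

|E| = 1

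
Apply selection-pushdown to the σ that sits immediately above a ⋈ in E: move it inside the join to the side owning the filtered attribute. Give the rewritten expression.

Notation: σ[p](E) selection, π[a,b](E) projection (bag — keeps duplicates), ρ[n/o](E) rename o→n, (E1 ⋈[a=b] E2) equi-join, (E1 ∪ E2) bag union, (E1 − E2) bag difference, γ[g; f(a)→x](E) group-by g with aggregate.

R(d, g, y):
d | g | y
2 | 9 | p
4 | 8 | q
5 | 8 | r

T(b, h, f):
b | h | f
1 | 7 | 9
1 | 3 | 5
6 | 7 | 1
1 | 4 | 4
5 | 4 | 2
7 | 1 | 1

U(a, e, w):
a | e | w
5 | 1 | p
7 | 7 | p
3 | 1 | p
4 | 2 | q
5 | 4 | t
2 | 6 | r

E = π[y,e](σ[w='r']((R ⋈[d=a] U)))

σ filters on w, owned by the right side.
E' = π[y,e]((R ⋈[d=a] σ[w='r'](U)))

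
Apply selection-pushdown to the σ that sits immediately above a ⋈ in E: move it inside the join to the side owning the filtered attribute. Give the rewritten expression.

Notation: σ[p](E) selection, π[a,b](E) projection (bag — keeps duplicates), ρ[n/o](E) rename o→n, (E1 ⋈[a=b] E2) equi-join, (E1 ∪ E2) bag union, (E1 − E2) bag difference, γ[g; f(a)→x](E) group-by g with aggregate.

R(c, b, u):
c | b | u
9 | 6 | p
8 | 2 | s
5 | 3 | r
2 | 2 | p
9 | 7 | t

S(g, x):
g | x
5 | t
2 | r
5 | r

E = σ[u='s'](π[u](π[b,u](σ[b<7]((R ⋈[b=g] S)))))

σ filters on b, owned by the left side.
E' = σ[u='s'](π[u](π[b,u]((σ[b<7](R) ⋈[b=g] S))))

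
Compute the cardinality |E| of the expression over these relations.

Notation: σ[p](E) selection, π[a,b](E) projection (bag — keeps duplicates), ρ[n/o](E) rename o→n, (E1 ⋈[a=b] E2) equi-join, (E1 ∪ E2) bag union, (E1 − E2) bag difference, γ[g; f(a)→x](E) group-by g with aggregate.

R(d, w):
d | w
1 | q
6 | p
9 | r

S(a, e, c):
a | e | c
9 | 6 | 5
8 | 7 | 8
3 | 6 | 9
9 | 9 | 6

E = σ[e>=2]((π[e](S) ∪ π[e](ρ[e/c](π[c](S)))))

Row counts bottom-up:
  S → 4
  π[e](S) → 4
  S → 4
  π[c](S) → 4
  ρ[e/c](π[c](S)) → 4
  π[e](ρ[e/c](π[c](S))) → 4
  (π[e](S) ∪ π[e](ρ[e/c](π[c](S)))) → 8
  σ[e>=2]((π[e](S) ∪ π[e](ρ[e/c](π[c](S))))) → 8

|E| = 8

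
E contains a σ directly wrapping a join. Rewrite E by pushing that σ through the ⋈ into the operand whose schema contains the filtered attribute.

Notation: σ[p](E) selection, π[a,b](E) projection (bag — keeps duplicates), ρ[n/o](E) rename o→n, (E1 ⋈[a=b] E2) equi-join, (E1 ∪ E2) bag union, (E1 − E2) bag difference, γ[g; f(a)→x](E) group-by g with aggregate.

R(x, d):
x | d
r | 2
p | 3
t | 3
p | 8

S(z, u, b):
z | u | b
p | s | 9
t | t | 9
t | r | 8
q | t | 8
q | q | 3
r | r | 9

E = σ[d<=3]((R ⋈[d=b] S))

σ filters on d, owned by the left side.
E' = (σ[d<=3](R) ⋈[d=b] S)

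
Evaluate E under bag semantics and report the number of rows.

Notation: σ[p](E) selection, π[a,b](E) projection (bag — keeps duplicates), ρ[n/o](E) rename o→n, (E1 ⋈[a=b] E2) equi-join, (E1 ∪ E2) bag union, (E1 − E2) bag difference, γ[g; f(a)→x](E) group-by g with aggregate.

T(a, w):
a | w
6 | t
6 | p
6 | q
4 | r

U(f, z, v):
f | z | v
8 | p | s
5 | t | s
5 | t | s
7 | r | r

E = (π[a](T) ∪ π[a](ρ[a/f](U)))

Stepwise |·|:
  T → 4
  π[a](T) → 4
  U → 4
  ρ[a/f](U) → 4
  π[a](ρ[a/f](U)) → 4
  (π[a](T) ∪ π[a](ρ[a/f](U))) → 8

|E| = 8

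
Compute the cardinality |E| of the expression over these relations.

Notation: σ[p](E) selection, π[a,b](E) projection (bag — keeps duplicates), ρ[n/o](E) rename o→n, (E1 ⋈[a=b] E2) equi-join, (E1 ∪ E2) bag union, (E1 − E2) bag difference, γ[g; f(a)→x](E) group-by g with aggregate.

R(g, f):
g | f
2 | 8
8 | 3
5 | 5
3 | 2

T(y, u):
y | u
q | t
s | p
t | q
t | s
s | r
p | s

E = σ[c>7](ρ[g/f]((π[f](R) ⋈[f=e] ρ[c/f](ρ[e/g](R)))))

Per-node cardinality:
  R → 4
  π[f](R) → 4
  R → 4
  ρ[e/g](R) → 4
  ρ[c/f](ρ[e/g](R)) → 4
  (π[f](R) ⋈[f=e] ρ[c/f](ρ[e/g](R))) → 4
  ρ[g/f]((π[f](R) ⋈[f=e] ρ[c/f](ρ[e/g](R)))) → 4
  σ[c>7](ρ[g/f]((π[f](R) ⋈[f=e] ρ[c/f](ρ[e/g](R))))) → 1

|E| = 1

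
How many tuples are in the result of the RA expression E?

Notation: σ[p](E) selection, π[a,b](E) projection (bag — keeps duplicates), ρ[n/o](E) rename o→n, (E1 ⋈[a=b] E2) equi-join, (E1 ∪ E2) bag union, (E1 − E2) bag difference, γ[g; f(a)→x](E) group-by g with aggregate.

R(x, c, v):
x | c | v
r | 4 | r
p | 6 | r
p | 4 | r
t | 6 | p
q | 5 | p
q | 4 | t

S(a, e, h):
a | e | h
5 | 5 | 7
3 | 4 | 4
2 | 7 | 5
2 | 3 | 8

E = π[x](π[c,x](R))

Subexpression sizes:
  R → 6
  π[c,x](R) → 6
  π[x](π[c,x](R)) → 6

|E| = 6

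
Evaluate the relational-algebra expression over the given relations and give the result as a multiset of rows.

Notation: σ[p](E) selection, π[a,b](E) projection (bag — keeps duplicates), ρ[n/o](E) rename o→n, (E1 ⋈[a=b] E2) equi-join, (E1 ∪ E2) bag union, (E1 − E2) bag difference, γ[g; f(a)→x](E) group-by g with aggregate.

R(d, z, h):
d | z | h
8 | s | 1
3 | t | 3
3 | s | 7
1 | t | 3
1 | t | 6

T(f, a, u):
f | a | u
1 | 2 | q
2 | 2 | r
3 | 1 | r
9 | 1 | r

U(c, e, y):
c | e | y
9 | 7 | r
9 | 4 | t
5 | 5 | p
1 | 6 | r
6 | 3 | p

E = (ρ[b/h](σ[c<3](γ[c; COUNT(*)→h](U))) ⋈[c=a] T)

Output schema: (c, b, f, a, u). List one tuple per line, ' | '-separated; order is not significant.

Subexpression sizes:
  U → 5
  γ[c; COUNT(*)→h](U) → 4
  σ[c<3](γ[c; COUNT(*)→h](U)) → 1
  ρ[b/h](σ[c<3](γ[c; COUNT(*)→h](U))) → 1
  T → 4
  (ρ[b/h](σ[c<3](γ[c; COUNT(*)→h](U))) ⋈[c=a] T) → 2

== RESULT ==
c | b | f | a | u
1 | 1 | 3 | 1 | r
1 | 1 | 9 | 1 | r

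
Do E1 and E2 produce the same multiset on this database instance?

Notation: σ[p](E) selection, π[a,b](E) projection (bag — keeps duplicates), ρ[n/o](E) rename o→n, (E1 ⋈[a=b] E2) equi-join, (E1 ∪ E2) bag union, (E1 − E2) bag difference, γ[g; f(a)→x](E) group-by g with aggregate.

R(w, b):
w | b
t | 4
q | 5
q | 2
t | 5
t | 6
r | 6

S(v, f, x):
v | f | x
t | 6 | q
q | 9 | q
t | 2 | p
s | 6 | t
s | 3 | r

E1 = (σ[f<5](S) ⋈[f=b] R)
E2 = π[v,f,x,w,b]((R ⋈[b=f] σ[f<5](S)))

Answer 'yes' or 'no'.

E1 subexpression sizes:
  S → 5
  σ[f<5](S) → 2
  R → 6
  (σ[f<5](S) ⋈[f=b] R) → 1
E2 subexpression sizes:
  R → 6
  S → 5
  σ[f<5](S) → 2
  (R ⋈[b=f] σ[f<5](S)) → 1
  π[v,f,x,w,b]((R ⋈[b=f] σ[f<5](S))) → 1

E1 and E2 produce the same multiset:
v | f | x | w | b
t | 2 | p | q | 2

yes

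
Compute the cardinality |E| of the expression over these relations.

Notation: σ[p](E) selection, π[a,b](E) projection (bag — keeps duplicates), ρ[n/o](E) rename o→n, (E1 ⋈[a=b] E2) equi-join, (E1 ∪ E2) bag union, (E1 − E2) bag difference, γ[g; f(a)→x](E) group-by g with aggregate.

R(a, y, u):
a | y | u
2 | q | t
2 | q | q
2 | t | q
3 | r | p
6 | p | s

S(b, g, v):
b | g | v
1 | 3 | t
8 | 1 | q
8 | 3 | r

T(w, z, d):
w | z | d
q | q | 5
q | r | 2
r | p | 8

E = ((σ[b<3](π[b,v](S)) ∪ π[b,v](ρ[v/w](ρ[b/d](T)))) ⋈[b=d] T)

Subexpression sizes:
  S → 3
  π[b,v](S) → 3
  σ[b<3](π[b,v](S)) → 1
  T → 3
  ρ[b/d](T) → 3
  ρ[v/w](ρ[b/d](T)) → 3
  π[b,v](ρ[v/w](ρ[b/d](T))) → 3
  (σ[b<3](π[b,v](S)) ∪ π[b,v](ρ[v/w](ρ[b/d](T)))) → 4
  T → 3
  ((σ[b<3](π[b,v](S)) ∪ π[b,v](ρ[v/w](ρ[b/d](T)))) ⋈[b=d] T) → 3

|E| = 3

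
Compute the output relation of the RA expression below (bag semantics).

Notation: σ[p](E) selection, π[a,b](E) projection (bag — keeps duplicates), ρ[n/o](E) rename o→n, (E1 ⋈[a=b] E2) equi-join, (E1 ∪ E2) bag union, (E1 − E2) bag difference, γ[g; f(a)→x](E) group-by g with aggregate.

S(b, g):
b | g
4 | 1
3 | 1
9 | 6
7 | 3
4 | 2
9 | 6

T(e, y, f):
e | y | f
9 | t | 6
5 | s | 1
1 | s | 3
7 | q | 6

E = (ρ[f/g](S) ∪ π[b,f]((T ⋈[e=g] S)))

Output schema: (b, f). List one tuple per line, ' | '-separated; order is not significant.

Stepwise |·|:
  S → 6
  ρ[f/g](S) → 6
  T → 4
  S → 6
  (T ⋈[e=g] S) → 2
  π[b,f]((T ⋈[e=g] S)) → 2
  (ρ[f/g](S) ∪ π[b,f]((T ⋈[e=g] S))) → 8

== RESULT ==
b | f
3 | 1
3 | 3
4 | 1
4 | 2
4 | 3
7 | 3
9 | 6
9 | 6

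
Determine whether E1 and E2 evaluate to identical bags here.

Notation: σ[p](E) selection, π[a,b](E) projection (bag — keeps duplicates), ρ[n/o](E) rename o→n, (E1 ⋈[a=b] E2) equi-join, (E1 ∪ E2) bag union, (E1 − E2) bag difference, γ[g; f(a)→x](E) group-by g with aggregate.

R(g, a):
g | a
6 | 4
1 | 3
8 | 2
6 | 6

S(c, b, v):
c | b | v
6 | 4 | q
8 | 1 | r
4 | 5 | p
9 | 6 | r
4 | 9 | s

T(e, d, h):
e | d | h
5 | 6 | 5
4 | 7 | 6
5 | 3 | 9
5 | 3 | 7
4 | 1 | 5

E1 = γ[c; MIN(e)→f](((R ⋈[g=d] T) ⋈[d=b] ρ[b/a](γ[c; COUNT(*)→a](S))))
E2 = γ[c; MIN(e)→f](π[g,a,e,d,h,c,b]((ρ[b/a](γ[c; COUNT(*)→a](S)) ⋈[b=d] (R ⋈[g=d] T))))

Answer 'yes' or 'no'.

E1 stepwise |·|:
  R → 4
  T → 5
  (R ⋈[g=d] T) → 3
  S → 5
  γ[c; COUNT(*)→a](S) → 4
  ρ[b/a](γ[c; COUNT(*)→a](S)) → 4
  ((R ⋈[g=d] T) ⋈[d=b] ρ[b/a](γ[c; COUNT(*)→a](S))) → 3
  γ[c; MIN(e)→f](((R ⋈[g=d] T) ⋈[d=b] ρ[b/a](γ[c; COUNT(*)→a](S)))) → 3
E2 stepwise |·|:
  S → 5
  γ[c; COUNT(*)→a](S) → 4
  ρ[b/a](γ[c; COUNT(*)→a](S)) → 4
  R → 4
  T → 5
  (R ⋈[g=d] T) → 3
  (ρ[b/a](γ[c; COUNT(*)→a](S)) ⋈[b=d] (R ⋈[g=d] T)) → 3
  π[g,a,e,d,h,c,b]((ρ[b/a](γ[c; COUNT(*)→a](S)) ⋈[b=d] (R ⋈[g=d] T))) → 3
  γ[c; MIN(e)→f](π[g,a,e,d,h,c,b]((ρ[b/a](γ[c; COUNT(*)→a](S)) ⋈[b=d] (R ⋈[g=d] T)))) → 3

E1 and E2 produce the same multiset:
c | f
6 | 4
8 | 4
9 | 4

yes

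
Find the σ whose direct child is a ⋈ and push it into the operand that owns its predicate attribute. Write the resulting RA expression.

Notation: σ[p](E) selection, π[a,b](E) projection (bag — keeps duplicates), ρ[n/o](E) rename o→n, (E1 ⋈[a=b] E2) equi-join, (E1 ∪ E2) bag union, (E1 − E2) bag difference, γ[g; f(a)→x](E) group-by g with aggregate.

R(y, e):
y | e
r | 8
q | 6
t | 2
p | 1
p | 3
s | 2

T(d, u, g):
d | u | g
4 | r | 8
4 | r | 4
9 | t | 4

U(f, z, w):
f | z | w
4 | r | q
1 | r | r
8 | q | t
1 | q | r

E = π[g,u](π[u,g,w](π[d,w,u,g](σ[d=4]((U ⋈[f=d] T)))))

σ filters on d, owned by the right side.
E' = π[g,u](π[u,g,w](π[d,w,u,g]((U ⋈[f=d] σ[d=4](T)))))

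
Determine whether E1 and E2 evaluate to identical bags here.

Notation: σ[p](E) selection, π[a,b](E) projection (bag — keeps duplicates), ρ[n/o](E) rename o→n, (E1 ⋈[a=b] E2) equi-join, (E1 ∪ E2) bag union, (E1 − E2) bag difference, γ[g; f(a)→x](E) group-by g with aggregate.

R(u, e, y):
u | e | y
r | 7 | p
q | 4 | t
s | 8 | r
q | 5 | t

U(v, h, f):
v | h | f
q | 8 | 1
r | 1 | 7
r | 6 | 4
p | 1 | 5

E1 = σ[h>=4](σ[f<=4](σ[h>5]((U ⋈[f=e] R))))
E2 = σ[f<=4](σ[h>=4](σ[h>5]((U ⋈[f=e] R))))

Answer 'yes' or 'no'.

E1 subexpression sizes:
  U → 4
  R → 4
  (U ⋈[f=e] R) → 3
  σ[h>5]((U ⋈[f=e] R)) → 1
  σ[f<=4](σ[h>5]((U ⋈[f=e] R))) → 1
  σ[h>=4](σ[f<=4](σ[h>5]((U ⋈[f=e] R)))) → 1
E2 subexpression sizes:
  U → 4
  R → 4
  (U ⋈[f=e] R) → 3
  σ[h>5]((U ⋈[f=e] R)) → 1
  σ[h>=4](σ[h>5]((U ⋈[f=e] R))) → 1
  σ[f<=4](σ[h>=4](σ[h>5]((U ⋈[f=e] R)))) → 1

E1 and E2 produce the same multiset:
v | h | f | u | e | y
r | 6 | 4 | q | 4 | t

yes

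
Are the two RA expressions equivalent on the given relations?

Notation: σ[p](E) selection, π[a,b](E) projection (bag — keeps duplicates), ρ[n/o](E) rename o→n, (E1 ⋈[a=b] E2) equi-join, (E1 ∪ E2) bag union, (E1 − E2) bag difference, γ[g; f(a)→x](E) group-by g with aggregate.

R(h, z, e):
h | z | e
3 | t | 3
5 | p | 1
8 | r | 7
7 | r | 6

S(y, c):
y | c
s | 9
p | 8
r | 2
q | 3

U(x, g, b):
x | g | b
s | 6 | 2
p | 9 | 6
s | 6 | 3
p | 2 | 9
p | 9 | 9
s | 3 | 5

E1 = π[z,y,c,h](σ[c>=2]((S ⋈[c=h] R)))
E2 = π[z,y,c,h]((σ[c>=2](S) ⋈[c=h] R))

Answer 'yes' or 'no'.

E1 per-node cardinality:
  S → 4
  R → 4
  (S ⋈[c=h] R) → 2
  σ[c>=2]((S ⋈[c=h] R)) → 2
  π[z,y,c,h](σ[c>=2]((S ⋈[c=h] R))) → 2
E2 per-node cardinality:
  S → 4
  σ[c>=2](S) → 4
  R → 4
  (σ[c>=2](S) ⋈[c=h] R) → 2
  π[z,y,c,h]((σ[c>=2](S) ⋈[c=h] R)) → 2

E1 and E2 produce the same multiset:
z | y | c | h
r | p | 8 | 8
t | q | 3 | 3

yes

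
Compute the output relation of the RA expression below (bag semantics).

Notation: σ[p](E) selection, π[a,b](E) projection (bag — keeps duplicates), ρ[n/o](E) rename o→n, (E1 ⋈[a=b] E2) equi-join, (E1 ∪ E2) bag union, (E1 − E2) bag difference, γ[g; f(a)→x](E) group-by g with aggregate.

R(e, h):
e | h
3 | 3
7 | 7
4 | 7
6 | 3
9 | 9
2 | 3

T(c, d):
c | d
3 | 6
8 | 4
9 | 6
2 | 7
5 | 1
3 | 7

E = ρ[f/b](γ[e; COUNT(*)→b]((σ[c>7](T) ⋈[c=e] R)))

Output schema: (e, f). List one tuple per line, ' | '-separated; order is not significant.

Subexpression sizes:
  T → 6
  σ[c>7](T) → 2
  R → 6
  (σ[c>7](T) ⋈[c=e] R) → 1
  γ[e; COUNT(*)→b]((σ[c>7](T) ⋈[c=e] R)) → 1
  ρ[f/b](γ[e; COUNT(*)→b]((σ[c>7](T) ⋈[c=e] R))) → 1

== RESULT ==
e | f
9 | 1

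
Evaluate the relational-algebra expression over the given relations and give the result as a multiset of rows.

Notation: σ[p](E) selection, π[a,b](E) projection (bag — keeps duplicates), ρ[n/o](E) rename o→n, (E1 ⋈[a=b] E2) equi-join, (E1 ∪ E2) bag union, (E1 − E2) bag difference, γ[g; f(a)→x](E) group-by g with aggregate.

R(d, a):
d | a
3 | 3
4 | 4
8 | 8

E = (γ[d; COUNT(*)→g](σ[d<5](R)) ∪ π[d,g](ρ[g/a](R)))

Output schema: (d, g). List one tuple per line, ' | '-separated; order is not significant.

Subexpression sizes:
  R → 3
  σ[d<5](R) → 2
  γ[d; COUNT(*)→g](σ[d<5](R)) → 2
  R → 3
  ρ[g/a](R) → 3
  π[d,g](ρ[g/a](R)) → 3
  (γ[d; COUNT(*)→g](σ[d<5](R)) ∪ π[d,g](ρ[g/a](R))) → 5

== RESULT ==
d | g
3 | 1
3 | 3
4 | 1
4 | 4
8 | 8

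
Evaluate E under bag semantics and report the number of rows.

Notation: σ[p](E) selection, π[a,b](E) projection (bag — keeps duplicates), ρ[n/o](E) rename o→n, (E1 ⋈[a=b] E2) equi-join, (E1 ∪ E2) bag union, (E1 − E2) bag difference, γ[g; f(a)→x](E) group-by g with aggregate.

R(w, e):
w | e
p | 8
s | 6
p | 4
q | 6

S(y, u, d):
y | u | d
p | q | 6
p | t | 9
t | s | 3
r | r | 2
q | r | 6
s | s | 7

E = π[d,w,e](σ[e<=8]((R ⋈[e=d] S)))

Row counts bottom-up:
  R → 4
  S → 6
  (R ⋈[e=d] S) → 4
  σ[e<=8]((R ⋈[e=d] S)) → 4
  π[d,w,e](σ[e<=8]((R ⋈[e=d] S))) → 4

|E| = 4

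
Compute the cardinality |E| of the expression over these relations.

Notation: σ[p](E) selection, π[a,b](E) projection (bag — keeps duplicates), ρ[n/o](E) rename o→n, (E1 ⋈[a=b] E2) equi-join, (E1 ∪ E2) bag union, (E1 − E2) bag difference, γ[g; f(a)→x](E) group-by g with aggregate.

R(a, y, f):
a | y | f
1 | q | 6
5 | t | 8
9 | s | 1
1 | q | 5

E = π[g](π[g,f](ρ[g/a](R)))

Stepwise |·|:
  R → 4
  ρ[g/a](R) → 4
  π[g,f](ρ[g/a](R)) → 4
  π[g](π[g,f](ρ[g/a](R))) → 4

|E| = 4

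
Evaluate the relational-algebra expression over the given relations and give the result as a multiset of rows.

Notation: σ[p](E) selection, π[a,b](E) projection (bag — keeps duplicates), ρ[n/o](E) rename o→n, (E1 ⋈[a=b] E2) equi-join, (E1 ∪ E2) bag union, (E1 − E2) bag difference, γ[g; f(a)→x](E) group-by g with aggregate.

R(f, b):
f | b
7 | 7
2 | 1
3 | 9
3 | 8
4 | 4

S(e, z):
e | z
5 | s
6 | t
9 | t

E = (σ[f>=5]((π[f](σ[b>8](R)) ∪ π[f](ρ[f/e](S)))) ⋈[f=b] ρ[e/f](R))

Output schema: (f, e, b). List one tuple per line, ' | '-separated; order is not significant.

Subexpression sizes:
  R → 5
  σ[b>8](R) → 1
  π[f](σ[b>8](R)) → 1
  S → 3
  ρ[f/e](S) → 3
  π[f](ρ[f/e](S)) → 3
  (π[f](σ[b>8](R)) ∪ π[f](ρ[f/e](S))) → 4
  σ[f>=5]((π[f](σ[b>8](R)) ∪ π[f](ρ[f/e](S)))) → 3
  R → 5
  ρ[e/f](R) → 5
  (σ[f>=5]((π[f](σ[b>8](R)) ∪ π[f](ρ[f/e](S)))) ⋈[f=b] ρ[e/f](R)) → 1

== RESULT ==
f | e | b
9 | 3 | 9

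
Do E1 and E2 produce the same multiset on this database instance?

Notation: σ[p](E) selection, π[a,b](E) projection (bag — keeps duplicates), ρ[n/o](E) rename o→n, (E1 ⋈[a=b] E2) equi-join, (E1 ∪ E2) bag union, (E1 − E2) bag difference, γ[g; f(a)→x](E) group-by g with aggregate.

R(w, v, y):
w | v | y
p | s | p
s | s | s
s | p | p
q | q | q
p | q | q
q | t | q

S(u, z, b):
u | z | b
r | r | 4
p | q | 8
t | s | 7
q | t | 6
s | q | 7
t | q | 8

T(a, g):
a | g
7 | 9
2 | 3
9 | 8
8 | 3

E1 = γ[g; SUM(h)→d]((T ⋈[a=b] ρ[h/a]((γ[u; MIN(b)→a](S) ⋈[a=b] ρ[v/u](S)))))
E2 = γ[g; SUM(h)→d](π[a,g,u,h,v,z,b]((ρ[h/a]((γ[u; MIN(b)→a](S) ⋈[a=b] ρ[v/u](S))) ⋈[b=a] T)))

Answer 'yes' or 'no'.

E1 stepwise |·|:
  T → 4
  S → 6
  γ[u; MIN(b)→a](S) → 5
  S → 6
  ρ[v/u](S) → 6
  (γ[u; MIN(b)→a](S) ⋈[a=b] ρ[v/u](S)) → 8
  ρ[h/a]((γ[u; MIN(b)→a](S) ⋈[a=b] ρ[v/u](S))) → 8
  (T ⋈[a=b] ρ[h/a]((γ[u; MIN(b)→a](S) ⋈[a=b] ρ[v/u](S)))) → 6
  γ[g; SUM(h)→d]((T ⋈[a=b] ρ[h/a]((γ[u; MIN(b)→a](S) ⋈[a=b] ρ[v/u](S))))) → 2
E2 stepwise |·|:
  S → 6
  γ[u; MIN(b)→a](S) → 5
  S → 6
  ρ[v/u](S) → 6
  (γ[u; MIN(b)→a](S) ⋈[a=b] ρ[v/u](S)) → 8
  ρ[h/a]((γ[u; MIN(b)→a](S) ⋈[a=b] ρ[v/u](S))) → 8
  T → 4
  (ρ[h/a]((γ[u; MIN(b)→a](S) ⋈[a=b] ρ[v/u](S))) ⋈[b=a] T) → 6
  π[a,g,u,h,v,z,b]((ρ[h/a]((γ[u; MIN(b)→a](S) ⋈[a=b] ρ[v/u](S))) ⋈[b=a] T)) → 6
  γ[g; SUM(h)→d](π[a,g,u,h,v,z,b]((ρ[h/a]((γ[u; MIN(b)→a](S) ⋈[a=b] ρ[v/u](S))) ⋈[b=a] T))) → 2

E1 and E2 produce the same multiset:
g | d
3 | 16
9 | 28

yes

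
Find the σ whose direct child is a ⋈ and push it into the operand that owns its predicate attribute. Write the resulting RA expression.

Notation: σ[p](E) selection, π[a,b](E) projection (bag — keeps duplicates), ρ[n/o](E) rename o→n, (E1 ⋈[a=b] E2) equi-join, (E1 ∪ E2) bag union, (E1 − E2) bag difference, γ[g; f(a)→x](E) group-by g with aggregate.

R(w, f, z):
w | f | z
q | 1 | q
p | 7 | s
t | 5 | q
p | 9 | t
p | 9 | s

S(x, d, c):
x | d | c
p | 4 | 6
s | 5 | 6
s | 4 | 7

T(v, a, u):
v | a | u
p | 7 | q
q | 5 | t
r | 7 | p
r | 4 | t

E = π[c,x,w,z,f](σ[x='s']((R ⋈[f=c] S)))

σ filters on x, owned by the right side.
E' = π[c,x,w,z,f]((R ⋈[f=c] σ[x='s'](S)))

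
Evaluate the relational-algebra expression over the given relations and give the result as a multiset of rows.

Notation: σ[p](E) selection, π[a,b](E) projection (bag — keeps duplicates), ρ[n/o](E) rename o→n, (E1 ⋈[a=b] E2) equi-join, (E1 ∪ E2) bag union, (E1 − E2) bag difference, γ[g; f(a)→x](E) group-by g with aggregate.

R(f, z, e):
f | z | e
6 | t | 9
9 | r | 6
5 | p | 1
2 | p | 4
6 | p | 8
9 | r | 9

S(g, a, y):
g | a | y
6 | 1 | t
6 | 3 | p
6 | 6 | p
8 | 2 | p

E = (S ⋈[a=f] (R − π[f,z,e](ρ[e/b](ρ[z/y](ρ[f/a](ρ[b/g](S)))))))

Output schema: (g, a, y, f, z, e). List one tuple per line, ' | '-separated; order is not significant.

Stepwise |·|:
  S → 4
  R → 6
  S → 4
  ρ[b/g](S) → 4
  ρ[f/a](ρ[b/g](S)) → 4
  ρ[z/y](ρ[f/a](ρ[b/g](S))) → 4
  ρ[e/b](ρ[z/y](ρ[f/a](ρ[b/g](S)))) → 4
  π[f,z,e](ρ[e/b](ρ[z/y](ρ[f/a](ρ[b/g](S))))) → 4
  (R − π[f,z,e](ρ[e/b](ρ[z/y](ρ[f/a](ρ[b/g](S)))))) → 6
  (S ⋈[a=f] (R − π[f,z,e](ρ[e/b](ρ[z/y](ρ[f/a](ρ[b/g](S))))))) → 3

== RESULT ==
g | a | y | f | z | e
6 | 6 | p | 6 | p | 8
6 | 6 | p | 6 | t | 9
8 | 2 | p | 2 | p | 4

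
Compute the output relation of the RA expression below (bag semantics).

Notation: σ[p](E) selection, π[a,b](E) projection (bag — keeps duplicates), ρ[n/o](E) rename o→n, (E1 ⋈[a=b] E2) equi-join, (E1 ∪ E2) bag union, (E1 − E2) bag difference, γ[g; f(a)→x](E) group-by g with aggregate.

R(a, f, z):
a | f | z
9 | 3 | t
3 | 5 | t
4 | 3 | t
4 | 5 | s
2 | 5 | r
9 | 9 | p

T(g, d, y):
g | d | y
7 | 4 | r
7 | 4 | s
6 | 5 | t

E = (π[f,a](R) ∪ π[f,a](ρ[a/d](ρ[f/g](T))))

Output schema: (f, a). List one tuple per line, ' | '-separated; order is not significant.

Stepwise |·|:
  R → 6
  π[f,a](R) → 6
  T → 3
  ρ[f/g](T) → 3
  ρ[a/d](ρ[f/g](T)) → 3
  π[f,a](ρ[a/d](ρ[f/g](T))) → 3
  (π[f,a](R) ∪ π[f,a](ρ[a/d](ρ[f/g](T)))) → 9

== RESULT ==
f | a
3 | 4
3 | 9
5 | 2
5 | 3
5 | 4
6 | 5
7 | 4
7 | 4
9 | 9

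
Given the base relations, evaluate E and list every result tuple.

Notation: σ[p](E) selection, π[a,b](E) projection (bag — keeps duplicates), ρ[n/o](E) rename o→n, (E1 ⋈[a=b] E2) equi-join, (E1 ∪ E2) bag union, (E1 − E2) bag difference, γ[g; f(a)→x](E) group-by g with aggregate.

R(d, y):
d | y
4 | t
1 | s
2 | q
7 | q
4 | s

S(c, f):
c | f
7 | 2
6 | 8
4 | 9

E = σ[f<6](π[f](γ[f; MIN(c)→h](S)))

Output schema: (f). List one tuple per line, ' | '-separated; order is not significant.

Row counts bottom-up:
  S → 3
  γ[f; MIN(c)→h](S) → 3
  π[f](γ[f; MIN(c)→h](S)) → 3
  σ[f<6](π[f](γ[f; MIN(c)→h](S))) → 1

== RESULT ==
f
2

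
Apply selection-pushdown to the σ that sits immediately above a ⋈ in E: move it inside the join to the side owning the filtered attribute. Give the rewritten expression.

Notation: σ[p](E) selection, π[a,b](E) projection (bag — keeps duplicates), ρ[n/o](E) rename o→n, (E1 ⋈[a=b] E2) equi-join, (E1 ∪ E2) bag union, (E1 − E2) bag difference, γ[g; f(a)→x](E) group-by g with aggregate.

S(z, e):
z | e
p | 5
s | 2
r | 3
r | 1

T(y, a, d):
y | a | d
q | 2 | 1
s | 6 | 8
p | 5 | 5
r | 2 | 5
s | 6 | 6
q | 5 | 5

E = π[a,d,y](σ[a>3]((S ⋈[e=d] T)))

σ filters on a, owned by the right side.
E' = π[a,d,y]((S ⋈[e=d] σ[a>3](T)))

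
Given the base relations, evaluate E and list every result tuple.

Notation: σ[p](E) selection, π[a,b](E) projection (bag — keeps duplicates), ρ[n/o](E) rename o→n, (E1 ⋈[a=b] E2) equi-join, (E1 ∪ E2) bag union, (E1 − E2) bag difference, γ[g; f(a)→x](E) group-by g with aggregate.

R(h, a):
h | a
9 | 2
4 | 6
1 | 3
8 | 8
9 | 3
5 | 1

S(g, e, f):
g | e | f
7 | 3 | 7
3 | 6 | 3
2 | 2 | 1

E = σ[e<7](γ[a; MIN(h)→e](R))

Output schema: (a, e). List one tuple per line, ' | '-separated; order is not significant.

Per-node cardinality:
  R → 6
  γ[a; MIN(h)→e](R) → 5
  σ[e<7](γ[a; MIN(h)→e](R)) → 3

== RESULT ==
a | e
1 | 5
3 | 1
6 | 4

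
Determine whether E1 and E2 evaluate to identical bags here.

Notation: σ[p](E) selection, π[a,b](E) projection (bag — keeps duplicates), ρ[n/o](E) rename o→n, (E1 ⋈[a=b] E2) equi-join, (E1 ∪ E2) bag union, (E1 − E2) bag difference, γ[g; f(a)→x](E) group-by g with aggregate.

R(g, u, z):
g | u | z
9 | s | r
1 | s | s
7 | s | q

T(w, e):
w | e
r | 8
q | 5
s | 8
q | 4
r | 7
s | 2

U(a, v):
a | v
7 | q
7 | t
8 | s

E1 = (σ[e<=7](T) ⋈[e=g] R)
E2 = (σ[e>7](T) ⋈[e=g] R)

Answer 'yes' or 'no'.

E1 subexpression sizes:
  T → 6
  σ[e<=7](T) → 4
  R → 3
  (σ[e<=7](T) ⋈[e=g] R) → 1
E2 subexpression sizes:
  T → 6
  σ[e>7](T) → 2
  R → 3
  (σ[e>7](T) ⋈[e=g] R) → 0

E1 result:
w | e | g | u | z
r | 7 | 7 | s | q
E2 result:
w | e | g | u | z
(0 rows)
Witness: ('r', 7, 7, 's', 'q') appears 1× in E1 but 0× in E2.

no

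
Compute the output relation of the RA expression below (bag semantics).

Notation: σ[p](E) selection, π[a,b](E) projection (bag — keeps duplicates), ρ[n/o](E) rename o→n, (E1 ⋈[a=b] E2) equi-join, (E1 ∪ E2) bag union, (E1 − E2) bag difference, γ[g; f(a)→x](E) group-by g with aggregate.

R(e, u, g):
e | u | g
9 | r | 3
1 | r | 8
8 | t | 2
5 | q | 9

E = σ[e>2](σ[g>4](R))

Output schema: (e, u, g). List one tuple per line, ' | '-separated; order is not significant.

Row counts bottom-up:
  R → 4
  σ[g>4](R) → 2
  σ[e>2](σ[g>4](R)) → 1

== RESULT ==
e | u | g
5 | q | 9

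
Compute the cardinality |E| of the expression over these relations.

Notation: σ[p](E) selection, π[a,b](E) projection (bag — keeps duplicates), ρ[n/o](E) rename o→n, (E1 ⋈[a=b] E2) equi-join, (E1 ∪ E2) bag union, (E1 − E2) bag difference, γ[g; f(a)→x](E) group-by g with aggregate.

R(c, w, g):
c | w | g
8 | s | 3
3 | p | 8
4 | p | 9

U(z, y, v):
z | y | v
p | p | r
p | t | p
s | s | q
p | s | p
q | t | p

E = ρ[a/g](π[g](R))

Stepwise |·|:
  R → 3
  π[g](R) → 3
  ρ[a/g](π[g](R)) → 3

|E| = 3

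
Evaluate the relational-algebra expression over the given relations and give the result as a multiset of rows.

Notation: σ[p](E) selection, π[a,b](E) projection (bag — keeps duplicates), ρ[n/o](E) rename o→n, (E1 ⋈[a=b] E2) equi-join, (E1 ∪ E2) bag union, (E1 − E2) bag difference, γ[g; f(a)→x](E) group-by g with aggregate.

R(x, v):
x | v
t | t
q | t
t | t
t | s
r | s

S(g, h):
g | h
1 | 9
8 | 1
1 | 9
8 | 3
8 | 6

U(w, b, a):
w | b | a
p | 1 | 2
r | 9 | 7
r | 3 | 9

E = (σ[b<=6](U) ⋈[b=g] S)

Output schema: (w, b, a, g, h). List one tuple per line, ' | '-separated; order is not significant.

Per-node cardinality:
  U → 3
  σ[b<=6](U) → 2
  S → 5
  (σ[b<=6](U) ⋈[b=g] S) → 2

== RESULT ==
w | b | a | g | h
p | 1 | 2 | 1 | 9
p | 1 | 2 | 1 | 9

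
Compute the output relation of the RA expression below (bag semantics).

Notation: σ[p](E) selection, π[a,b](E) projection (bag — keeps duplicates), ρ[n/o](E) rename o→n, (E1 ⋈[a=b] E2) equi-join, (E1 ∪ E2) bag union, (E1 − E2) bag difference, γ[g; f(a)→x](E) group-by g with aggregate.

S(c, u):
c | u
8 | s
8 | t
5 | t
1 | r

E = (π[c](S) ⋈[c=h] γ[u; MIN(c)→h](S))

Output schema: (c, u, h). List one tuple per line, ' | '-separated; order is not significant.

Per-node cardinality:
  S → 4
  π[c](S) → 4
  S → 4
  γ[u; MIN(c)→h](S) → 3
  (π[c](S) ⋈[c=h] γ[u; MIN(c)→h](S)) → 4

== RESULT ==
c | u | h
1 | r | 1
5 | t | 5
8 | s | 8
8 | s | 8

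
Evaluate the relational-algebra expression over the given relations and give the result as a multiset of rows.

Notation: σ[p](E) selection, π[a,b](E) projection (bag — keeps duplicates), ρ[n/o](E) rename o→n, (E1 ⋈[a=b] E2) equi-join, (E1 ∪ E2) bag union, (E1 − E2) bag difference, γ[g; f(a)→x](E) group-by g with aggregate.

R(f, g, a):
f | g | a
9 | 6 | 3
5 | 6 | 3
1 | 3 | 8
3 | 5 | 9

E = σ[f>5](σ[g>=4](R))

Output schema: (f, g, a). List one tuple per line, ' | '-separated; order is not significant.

Stepwise |·|:
  R → 4
  σ[g>=4](R) → 3
  σ[f>5](σ[g>=4](R)) → 1

== RESULT ==
f | g | a
9 | 6 | 3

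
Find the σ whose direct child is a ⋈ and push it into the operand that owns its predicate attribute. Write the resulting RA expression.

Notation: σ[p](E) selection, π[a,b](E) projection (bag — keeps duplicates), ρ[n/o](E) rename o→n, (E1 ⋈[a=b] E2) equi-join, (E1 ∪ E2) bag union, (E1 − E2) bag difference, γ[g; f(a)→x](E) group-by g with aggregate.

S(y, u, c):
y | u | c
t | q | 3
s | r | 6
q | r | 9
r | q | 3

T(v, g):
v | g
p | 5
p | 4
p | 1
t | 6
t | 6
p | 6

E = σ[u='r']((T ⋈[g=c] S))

σ filters on u, owned by the right side.
E' = (T ⋈[g=c] σ[u='r'](S))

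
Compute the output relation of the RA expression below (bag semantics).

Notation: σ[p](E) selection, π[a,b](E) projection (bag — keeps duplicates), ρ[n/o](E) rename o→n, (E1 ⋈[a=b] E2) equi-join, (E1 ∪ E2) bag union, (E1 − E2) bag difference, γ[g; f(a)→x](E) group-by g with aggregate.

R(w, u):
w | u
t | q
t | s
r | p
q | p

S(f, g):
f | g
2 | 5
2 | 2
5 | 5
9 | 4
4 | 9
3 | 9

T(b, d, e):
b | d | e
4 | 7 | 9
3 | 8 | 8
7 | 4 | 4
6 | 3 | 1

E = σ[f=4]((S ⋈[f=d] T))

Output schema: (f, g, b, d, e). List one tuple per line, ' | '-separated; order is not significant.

Stepwise |·|:
  S → 6
  T → 4
  (S ⋈[f=d] T) → 2
  σ[f=4]((S ⋈[f=d] T)) → 1

== RESULT ==
f | g | b | d | e
4 | 9 | 7 | 4 | 4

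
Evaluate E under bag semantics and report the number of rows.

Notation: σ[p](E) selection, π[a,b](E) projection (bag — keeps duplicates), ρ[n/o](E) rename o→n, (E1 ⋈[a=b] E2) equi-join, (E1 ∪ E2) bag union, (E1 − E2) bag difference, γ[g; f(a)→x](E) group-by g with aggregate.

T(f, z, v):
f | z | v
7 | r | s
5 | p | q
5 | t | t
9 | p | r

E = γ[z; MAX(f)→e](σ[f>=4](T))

Subexpression sizes:
  T → 4
  σ[f>=4](T) → 4
  γ[z; MAX(f)→e](σ[f>=4](T)) → 3

|E| = 3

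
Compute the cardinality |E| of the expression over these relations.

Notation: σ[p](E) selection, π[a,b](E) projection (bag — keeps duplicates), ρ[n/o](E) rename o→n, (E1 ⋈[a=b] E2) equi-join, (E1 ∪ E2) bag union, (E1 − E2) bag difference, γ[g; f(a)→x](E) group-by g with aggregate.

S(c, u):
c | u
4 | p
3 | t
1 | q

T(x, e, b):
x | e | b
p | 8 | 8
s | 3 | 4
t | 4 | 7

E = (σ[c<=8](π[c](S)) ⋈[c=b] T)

Per-node cardinality:
  S → 3
  π[c](S) → 3
  σ[c<=8](π[c](S)) → 3
  T → 3
  (σ[c<=8](π[c](S)) ⋈[c=b] T) → 1

|E| = 1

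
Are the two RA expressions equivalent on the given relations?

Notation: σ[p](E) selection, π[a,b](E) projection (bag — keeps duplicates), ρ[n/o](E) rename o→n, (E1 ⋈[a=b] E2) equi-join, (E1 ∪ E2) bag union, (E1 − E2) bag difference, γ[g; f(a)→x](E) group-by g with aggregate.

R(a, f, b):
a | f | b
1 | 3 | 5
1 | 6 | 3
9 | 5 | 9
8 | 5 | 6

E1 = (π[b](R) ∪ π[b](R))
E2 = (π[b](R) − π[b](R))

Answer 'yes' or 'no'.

E1 stepwise |·|:
  R → 4
  π[b](R) → 4
  R → 4
  π[b](R) → 4
  (π[b](R) ∪ π[b](R)) → 8
E2 stepwise |·|:
  R → 4
  π[b](R) → 4
  R → 4
  π[b](R) → 4
  (π[b](R) − π[b](R)) → 0

E1 result:
b
3
3
5
5
6
6
9
9
E2 result:
b
(0 rows)
Witness: (6,) appears 2× in E1 but 0× in E2.

no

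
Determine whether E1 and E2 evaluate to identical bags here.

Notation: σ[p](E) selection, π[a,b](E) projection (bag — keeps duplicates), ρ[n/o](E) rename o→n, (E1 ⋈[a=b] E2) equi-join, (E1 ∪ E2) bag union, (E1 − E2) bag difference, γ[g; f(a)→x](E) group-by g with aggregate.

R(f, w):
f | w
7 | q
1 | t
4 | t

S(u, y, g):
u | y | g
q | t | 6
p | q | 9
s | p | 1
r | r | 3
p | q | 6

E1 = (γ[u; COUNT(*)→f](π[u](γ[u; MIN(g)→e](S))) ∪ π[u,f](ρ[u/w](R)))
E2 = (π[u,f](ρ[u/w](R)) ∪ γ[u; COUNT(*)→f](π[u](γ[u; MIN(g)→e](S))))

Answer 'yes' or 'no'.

E1 row counts bottom-up:
  S → 5
  γ[u; MIN(g)→e](S) → 4
  π[u](γ[u; MIN(g)→e](S)) → 4
  γ[u; COUNT(*)→f](π[u](γ[u; MIN(g)→e](S))) → 4
  R → 3
  ρ[u/w](R) → 3
  π[u,f](ρ[u/w](R)) → 3
  (γ[u; COUNT(*)→f](π[u](γ[u; MIN(g)→e](S))) ∪ π[u,f](ρ[u/w](R))) → 7
E2 row counts bottom-up:
  R → 3
  ρ[u/w](R) → 3
  π[u,f](ρ[u/w](R)) → 3
  S → 5
  γ[u; MIN(g)→e](S) → 4
  π[u](γ[u; MIN(g)→e](S)) → 4
  γ[u; COUNT(*)→f](π[u](γ[u; MIN(g)→e](S))) → 4
  (π[u,f](ρ[u/w](R)) ∪ γ[u; COUNT(*)→f](π[u](γ[u; MIN(g)→e](S)))) → 7

E1 and E2 produce the same multiset:
u | f
p | 1
q | 1
q | 7
r | 1
s | 1
t | 1
t | 4

yes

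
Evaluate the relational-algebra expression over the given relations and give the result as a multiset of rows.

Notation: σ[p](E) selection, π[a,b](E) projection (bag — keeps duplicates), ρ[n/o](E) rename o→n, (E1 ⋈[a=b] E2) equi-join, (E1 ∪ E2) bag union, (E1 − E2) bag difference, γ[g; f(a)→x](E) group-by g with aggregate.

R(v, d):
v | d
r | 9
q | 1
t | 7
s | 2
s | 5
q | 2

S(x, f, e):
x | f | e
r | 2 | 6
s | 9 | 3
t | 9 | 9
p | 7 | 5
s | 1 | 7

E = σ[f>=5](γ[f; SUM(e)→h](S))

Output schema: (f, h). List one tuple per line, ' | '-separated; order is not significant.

Subexpression sizes:
  S → 5
  γ[f; SUM(e)→h](S) → 4
  σ[f>=5](γ[f; SUM(e)→h](S)) → 2

== RESULT ==
f | h
7 | 5
9 | 12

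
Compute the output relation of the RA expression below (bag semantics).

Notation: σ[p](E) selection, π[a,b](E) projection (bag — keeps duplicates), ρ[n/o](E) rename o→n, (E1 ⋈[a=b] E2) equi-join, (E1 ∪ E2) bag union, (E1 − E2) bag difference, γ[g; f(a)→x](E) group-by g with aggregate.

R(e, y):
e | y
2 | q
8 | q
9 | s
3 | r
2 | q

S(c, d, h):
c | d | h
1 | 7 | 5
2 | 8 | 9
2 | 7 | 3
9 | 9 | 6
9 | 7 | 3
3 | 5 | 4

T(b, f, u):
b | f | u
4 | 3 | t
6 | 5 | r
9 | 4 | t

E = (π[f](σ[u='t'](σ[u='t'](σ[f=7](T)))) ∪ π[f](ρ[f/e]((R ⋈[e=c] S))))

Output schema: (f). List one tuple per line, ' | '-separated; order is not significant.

Stepwise |·|:
  T → 3
  σ[f=7](T) → 0
  σ[u='t'](σ[f=7](T)) → 0
  σ[u='t'](σ[u='t'](σ[f=7](T))) → 0
  π[f](σ[u='t'](σ[u='t'](σ[f=7](T)))) → 0
  R → 5
  S → 6
  (R ⋈[e=c] S) → 7
  ρ[f/e]((R ⋈[e=c] S)) → 7
  π[f](ρ[f/e]((R ⋈[e=c] S))) → 7
  (π[f](σ[u='t'](σ[u='t'](σ[f=7](T)))) ∪ π[f](ρ[f/e]((R ⋈[e=c] S)))) → 7

== RESULT ==
f
2
2
2
2
3
9
9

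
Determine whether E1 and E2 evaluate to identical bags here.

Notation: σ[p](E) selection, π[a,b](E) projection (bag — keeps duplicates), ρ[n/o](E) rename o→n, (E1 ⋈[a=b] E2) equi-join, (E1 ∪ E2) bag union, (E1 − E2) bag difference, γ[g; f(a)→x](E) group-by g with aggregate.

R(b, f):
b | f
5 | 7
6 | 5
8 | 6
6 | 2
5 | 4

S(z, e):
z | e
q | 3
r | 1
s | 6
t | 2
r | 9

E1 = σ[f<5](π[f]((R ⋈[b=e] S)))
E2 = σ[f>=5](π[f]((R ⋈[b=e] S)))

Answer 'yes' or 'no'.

E1 stepwise |·|:
  R → 5
  S → 5
  (R ⋈[b=e] S) → 2
  π[f]((R ⋈[b=e] S)) → 2
  σ[f<5](π[f]((R ⋈[b=e] S))) → 1
E2 stepwise |·|:
  R → 5
  S → 5
  (R ⋈[b=e] S) → 2
  π[f]((R ⋈[b=e] S)) → 2
  σ[f>=5](π[f]((R ⋈[b=e] S))) → 1

E1 result:
f
2
E2 result:
f
5
Witness: (2,) appears 1× in E1 but 0× in E2.

no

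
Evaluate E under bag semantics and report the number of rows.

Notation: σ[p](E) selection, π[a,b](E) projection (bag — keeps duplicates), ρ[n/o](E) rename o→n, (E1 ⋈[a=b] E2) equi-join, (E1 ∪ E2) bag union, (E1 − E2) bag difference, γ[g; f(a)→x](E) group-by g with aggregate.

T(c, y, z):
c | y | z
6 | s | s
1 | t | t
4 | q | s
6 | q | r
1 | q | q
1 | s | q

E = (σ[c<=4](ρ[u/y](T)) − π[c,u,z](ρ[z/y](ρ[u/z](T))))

Per-node cardinality:
  T → 6
  ρ[u/y](T) → 6
  σ[c<=4](ρ[u/y](T)) → 4
  T → 6
  ρ[u/z](T) → 6
  ρ[z/y](ρ[u/z](T)) → 6
  π[c,u,z](ρ[z/y](ρ[u/z](T))) → 6
  (σ[c<=4](ρ[u/y](T)) − π[c,u,z](ρ[z/y](ρ[u/z](T)))) → 2

|E| = 2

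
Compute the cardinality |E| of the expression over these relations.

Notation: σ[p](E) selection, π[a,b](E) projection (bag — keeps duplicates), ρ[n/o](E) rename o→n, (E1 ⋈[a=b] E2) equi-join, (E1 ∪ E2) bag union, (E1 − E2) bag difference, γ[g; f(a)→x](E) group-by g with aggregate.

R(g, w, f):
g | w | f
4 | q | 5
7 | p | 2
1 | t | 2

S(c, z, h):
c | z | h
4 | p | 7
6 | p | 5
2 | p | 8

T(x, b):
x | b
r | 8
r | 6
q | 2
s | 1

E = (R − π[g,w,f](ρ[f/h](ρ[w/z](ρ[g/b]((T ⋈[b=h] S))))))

Stepwise |·|:
  R → 3
  T → 4
  S → 3
  (T ⋈[b=h] S) → 1
  ρ[g/b]((T ⋈[b=h] S)) → 1
  ρ[w/z](ρ[g/b]((T ⋈[b=h] S))) → 1
  ρ[f/h](ρ[w/z](ρ[g/b]((T ⋈[b=h] S)))) → 1
  π[g,w,f](ρ[f/h](ρ[w/z](ρ[g/b]((T ⋈[b=h] S))))) → 1
  (R − π[g,w,f](ρ[f/h](ρ[w/z](ρ[g/b]((T ⋈[b=h] S)))))) → 3

|E| = 3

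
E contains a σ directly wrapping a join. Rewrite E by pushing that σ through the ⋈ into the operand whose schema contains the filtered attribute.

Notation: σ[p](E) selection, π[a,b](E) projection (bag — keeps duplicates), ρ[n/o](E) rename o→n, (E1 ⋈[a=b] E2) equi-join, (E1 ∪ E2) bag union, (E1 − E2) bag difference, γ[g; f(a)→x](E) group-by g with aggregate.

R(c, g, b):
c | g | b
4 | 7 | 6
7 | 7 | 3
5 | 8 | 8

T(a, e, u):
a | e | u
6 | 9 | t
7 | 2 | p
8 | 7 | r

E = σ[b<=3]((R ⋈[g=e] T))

σ filters on b, owned by the left side.
E' = (σ[b<=3](R) ⋈[g=e] T)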